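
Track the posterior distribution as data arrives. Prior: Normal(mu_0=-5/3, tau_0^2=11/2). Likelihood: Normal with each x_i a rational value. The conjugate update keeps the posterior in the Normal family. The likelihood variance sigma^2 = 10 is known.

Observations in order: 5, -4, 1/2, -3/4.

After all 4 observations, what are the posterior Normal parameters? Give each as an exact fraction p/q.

obs 1: x=5 → posterior Normal(65/93, 110/31)
obs 2: x=-4 → posterior Normal(-67/126, 55/21)
obs 3: x=1/2 → posterior Normal(-101/318, 110/53)
obs 4: x=-3/4 → posterior Normal(-301/768, 55/32)

mu_0=-301/768, tau_0^2=55/32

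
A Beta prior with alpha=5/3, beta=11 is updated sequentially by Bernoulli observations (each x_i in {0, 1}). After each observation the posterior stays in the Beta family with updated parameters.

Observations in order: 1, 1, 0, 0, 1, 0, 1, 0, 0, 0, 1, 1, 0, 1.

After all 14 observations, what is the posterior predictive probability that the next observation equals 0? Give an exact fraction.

obs 1: x=1 → posterior Beta(8/3, 11)
obs 2: x=1 → posterior Beta(11/3, 11)
obs 3: x=0 → posterior Beta(11/3, 12)
obs 4: x=0 → posterior Beta(11/3, 13)
obs 5: x=1 → posterior Beta(14/3, 13)
obs 6: x=0 → posterior Beta(14/3, 14)
obs 7: x=1 → posterior Beta(17/3, 14)
obs 8: x=0 → posterior Beta(17/3, 15)
obs 9: x=0 → posterior Beta(17/3, 16)
obs 10: x=0 → posterior Beta(17/3, 17)
obs 11: x=1 → posterior Beta(20/3, 17)
obs 12: x=1 → posterior Beta(23/3, 17)
obs 13: x=0 → posterior Beta(23/3, 18)
obs 14: x=1 → posterior Beta(26/3, 18)

27/40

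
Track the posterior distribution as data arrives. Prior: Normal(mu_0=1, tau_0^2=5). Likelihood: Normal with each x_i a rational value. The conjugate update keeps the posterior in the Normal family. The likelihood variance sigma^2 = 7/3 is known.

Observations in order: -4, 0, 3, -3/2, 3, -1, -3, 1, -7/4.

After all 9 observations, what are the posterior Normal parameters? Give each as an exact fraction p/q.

mu_0=-227/568, tau_0^2=35/142

obs 1: x=-4 → posterior Normal(-53/22, 35/22)
obs 2: x=0 → posterior Normal(-53/37, 35/37)
obs 3: x=3 → posterior Normal(-2/13, 35/52)
obs 4: x=-3/2 → posterior Normal(-61/134, 35/67)
obs 5: x=3 → posterior Normal(29/164, 35/82)
obs 6: x=-1 → posterior Normal(-1/194, 35/97)
obs 7: x=-3 → posterior Normal(-13/32, 5/16)
obs 8: x=1 → posterior Normal(-61/254, 35/127)
obs 9: x=-7/4 → posterior Normal(-227/568, 35/142)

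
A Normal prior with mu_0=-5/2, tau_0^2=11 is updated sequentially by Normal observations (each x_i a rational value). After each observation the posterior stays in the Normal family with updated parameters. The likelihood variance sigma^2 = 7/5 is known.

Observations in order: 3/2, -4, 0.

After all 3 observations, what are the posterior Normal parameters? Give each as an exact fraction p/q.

obs 1: x=3/2 → posterior Normal(65/62, 77/62)
obs 2: x=-4 → posterior Normal(-155/117, 77/117)
obs 3: x=0 → posterior Normal(-155/172, 77/172)

mu_0=-155/172, tau_0^2=77/172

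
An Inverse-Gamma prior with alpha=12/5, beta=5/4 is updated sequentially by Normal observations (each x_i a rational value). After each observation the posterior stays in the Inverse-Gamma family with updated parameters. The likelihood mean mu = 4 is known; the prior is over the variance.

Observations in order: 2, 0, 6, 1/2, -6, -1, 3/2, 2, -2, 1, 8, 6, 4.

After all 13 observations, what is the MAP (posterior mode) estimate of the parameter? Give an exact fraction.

obs 1: x=2 → posterior Inverse-Gamma(29/10, 13/4)
obs 2: x=0 → posterior Inverse-Gamma(17/5, 45/4)
obs 3: x=6 → posterior Inverse-Gamma(39/10, 53/4)
obs 4: x=1/2 → posterior Inverse-Gamma(22/5, 155/8)
obs 5: x=-6 → posterior Inverse-Gamma(49/10, 555/8)
obs 6: x=-1 → posterior Inverse-Gamma(27/5, 655/8)
obs 7: x=3/2 → posterior Inverse-Gamma(59/10, 85)
obs 8: x=2 → posterior Inverse-Gamma(32/5, 87)
obs 9: x=-2 → posterior Inverse-Gamma(69/10, 105)
obs 10: x=1 → posterior Inverse-Gamma(37/5, 219/2)
obs 11: x=8 → posterior Inverse-Gamma(79/10, 235/2)
obs 12: x=6 → posterior Inverse-Gamma(42/5, 239/2)
obs 13: x=4 → posterior Inverse-Gamma(89/10, 239/2)

1195/99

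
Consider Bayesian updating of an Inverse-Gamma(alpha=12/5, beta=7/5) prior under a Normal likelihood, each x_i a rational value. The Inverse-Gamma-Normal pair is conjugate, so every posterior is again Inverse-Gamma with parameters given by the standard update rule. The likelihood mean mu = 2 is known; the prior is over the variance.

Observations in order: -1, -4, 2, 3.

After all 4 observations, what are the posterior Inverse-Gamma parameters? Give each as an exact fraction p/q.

alpha=22/5, beta=122/5

obs 1: x=-1 → posterior Inverse-Gamma(29/10, 59/10)
obs 2: x=-4 → posterior Inverse-Gamma(17/5, 239/10)
obs 3: x=2 → posterior Inverse-Gamma(39/10, 239/10)
obs 4: x=3 → posterior Inverse-Gamma(22/5, 122/5)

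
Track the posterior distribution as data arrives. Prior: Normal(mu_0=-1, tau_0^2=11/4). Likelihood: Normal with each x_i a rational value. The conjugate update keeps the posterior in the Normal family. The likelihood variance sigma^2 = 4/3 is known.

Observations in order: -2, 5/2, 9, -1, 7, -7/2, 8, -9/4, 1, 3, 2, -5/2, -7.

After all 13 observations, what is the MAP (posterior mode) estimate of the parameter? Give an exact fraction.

1817/1780

obs 1: x=-2 → posterior Normal(-82/49, 44/49)
obs 2: x=5/2 → posterior Normal(1/164, 22/41)
obs 3: x=9 → posterior Normal(119/46, 44/115)
obs 4: x=-1 → posterior Normal(529/296, 11/37)
obs 5: x=7 → posterior Normal(991/362, 44/181)
obs 6: x=-7/2 → posterior Normal(190/107, 22/107)
obs 7: x=8 → posterior Normal(644/247, 44/247)
obs 8: x=-9/4 → posterior Normal(2279/1120, 11/70)
obs 9: x=1 → posterior Normal(2411/1252, 44/313)
obs 10: x=3 → posterior Normal(2807/1384, 22/173)
obs 11: x=2 → posterior Normal(3071/1516, 44/379)
obs 12: x=-5/2 → posterior Normal(2741/1648, 11/103)
obs 13: x=-7 → posterior Normal(1817/1780, 44/445)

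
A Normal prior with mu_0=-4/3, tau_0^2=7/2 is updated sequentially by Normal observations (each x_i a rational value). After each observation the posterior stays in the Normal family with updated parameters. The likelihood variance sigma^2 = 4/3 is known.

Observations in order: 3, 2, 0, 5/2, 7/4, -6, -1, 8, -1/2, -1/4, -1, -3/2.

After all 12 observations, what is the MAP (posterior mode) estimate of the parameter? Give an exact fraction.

409/780

obs 1: x=3 → posterior Normal(157/87, 28/29)
obs 2: x=2 → posterior Normal(283/150, 14/25)
obs 3: x=0 → posterior Normal(283/213, 28/71)
obs 4: x=5/2 → posterior Normal(881/552, 7/23)
obs 5: x=7/4 → posterior Normal(2203/1356, 28/113)
obs 6: x=-6 → posterior Normal(691/1608, 14/67)
obs 7: x=-1 → posterior Normal(439/1860, 28/155)
obs 8: x=8 → posterior Normal(2455/2112, 7/44)
obs 9: x=-1/2 → posterior Normal(2329/2364, 28/197)
obs 10: x=-1/4 → posterior Normal(1133/1308, 14/109)
obs 11: x=-1 → posterior Normal(1007/1434, 28/239)
obs 12: x=-3/2 → posterior Normal(409/780, 7/65)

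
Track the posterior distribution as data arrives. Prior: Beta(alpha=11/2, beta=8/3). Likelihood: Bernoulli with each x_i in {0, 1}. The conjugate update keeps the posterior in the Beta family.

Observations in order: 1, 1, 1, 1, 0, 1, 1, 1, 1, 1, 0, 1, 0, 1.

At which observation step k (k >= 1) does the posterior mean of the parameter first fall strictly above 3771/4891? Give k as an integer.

obs 1: x=1 → posterior Beta(13/2, 8/3)
obs 2: x=1 → posterior Beta(15/2, 8/3)
obs 3: x=1 → posterior Beta(17/2, 8/3)
obs 4: x=1 → posterior Beta(19/2, 8/3)
obs 5: x=0 → posterior Beta(19/2, 11/3)
obs 6: x=1 → posterior Beta(21/2, 11/3)
obs 7: x=1 → posterior Beta(23/2, 11/3)
obs 8: x=1 → posterior Beta(25/2, 11/3)
obs 9: x=1 → posterior Beta(27/2, 11/3)
obs 10: x=1 → posterior Beta(29/2, 11/3)
obs 11: x=0 → posterior Beta(29/2, 14/3)
obs 12: x=1 → posterior Beta(31/2, 14/3)
obs 13: x=0 → posterior Beta(31/2, 17/3)
obs 14: x=1 → posterior Beta(33/2, 17/3)

k = 4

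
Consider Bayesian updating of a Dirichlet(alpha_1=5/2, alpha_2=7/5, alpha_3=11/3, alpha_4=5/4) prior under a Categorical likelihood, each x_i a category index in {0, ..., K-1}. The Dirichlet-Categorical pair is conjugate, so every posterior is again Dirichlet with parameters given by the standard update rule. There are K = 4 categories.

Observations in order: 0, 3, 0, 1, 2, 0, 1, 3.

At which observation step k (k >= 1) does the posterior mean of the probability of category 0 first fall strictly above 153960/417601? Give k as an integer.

k = 3

obs 1: x=0 → posterior Dirichlet(7/2, 7/5, 11/3, 5/4)
obs 2: x=3 → posterior Dirichlet(7/2, 7/5, 11/3, 9/4)
obs 3: x=0 → posterior Dirichlet(9/2, 7/5, 11/3, 9/4)
obs 4: x=1 → posterior Dirichlet(9/2, 12/5, 11/3, 9/4)
obs 5: x=2 → posterior Dirichlet(9/2, 12/5, 14/3, 9/4)
obs 6: x=0 → posterior Dirichlet(11/2, 12/5, 14/3, 9/4)
obs 7: x=1 → posterior Dirichlet(11/2, 17/5, 14/3, 9/4)
obs 8: x=3 → posterior Dirichlet(11/2, 17/5, 14/3, 13/4)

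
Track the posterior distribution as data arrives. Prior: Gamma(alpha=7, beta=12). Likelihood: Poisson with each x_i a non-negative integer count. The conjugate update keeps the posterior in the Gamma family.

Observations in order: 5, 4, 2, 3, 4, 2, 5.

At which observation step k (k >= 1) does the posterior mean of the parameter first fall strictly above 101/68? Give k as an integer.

obs 1: x=5 → posterior Gamma(12, 13)
obs 2: x=4 → posterior Gamma(16, 14)
obs 3: x=2 → posterior Gamma(18, 15)
obs 4: x=3 → posterior Gamma(21, 16)
obs 5: x=4 → posterior Gamma(25, 17)
obs 6: x=2 → posterior Gamma(27, 18)
obs 7: x=5 → posterior Gamma(32, 19)

k = 6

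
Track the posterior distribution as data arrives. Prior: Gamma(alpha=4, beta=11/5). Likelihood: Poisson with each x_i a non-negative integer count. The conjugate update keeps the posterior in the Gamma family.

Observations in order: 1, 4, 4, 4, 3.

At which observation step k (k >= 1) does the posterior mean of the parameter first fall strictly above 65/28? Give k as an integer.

obs 1: x=1 → posterior Gamma(5, 16/5)
obs 2: x=4 → posterior Gamma(9, 21/5)
obs 3: x=4 → posterior Gamma(13, 26/5)
obs 4: x=4 → posterior Gamma(17, 31/5)
obs 5: x=3 → posterior Gamma(20, 36/5)

k = 3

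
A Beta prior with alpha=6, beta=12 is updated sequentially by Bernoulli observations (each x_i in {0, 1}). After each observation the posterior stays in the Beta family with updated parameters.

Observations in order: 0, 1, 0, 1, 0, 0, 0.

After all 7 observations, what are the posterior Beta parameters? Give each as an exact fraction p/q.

alpha=8, beta=17

obs 1: x=0 → posterior Beta(6, 13)
obs 2: x=1 → posterior Beta(7, 13)
obs 3: x=0 → posterior Beta(7, 14)
obs 4: x=1 → posterior Beta(8, 14)
obs 5: x=0 → posterior Beta(8, 15)
obs 6: x=0 → posterior Beta(8, 16)
obs 7: x=0 → posterior Beta(8, 17)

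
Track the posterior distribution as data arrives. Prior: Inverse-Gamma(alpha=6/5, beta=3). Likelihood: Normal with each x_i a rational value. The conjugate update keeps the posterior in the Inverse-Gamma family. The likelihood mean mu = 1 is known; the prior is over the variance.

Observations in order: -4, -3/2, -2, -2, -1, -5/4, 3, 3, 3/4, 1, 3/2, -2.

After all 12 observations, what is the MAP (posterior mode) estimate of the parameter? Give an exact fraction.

3265/656

obs 1: x=-4 → posterior Inverse-Gamma(17/10, 31/2)
obs 2: x=-3/2 → posterior Inverse-Gamma(11/5, 149/8)
obs 3: x=-2 → posterior Inverse-Gamma(27/10, 185/8)
obs 4: x=-2 → posterior Inverse-Gamma(16/5, 221/8)
obs 5: x=-1 → posterior Inverse-Gamma(37/10, 237/8)
obs 6: x=-5/4 → posterior Inverse-Gamma(21/5, 1029/32)
obs 7: x=3 → posterior Inverse-Gamma(47/10, 1093/32)
obs 8: x=3 → posterior Inverse-Gamma(26/5, 1157/32)
obs 9: x=3/4 → posterior Inverse-Gamma(57/10, 579/16)
obs 10: x=1 → posterior Inverse-Gamma(31/5, 579/16)
obs 11: x=3/2 → posterior Inverse-Gamma(67/10, 581/16)
obs 12: x=-2 → posterior Inverse-Gamma(36/5, 653/16)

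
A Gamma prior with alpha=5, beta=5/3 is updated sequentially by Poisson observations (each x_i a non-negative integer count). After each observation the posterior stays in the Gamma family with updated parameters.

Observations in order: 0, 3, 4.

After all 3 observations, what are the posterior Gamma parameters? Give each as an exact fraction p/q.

alpha=12, beta=14/3

obs 1: x=0 → posterior Gamma(5, 8/3)
obs 2: x=3 → posterior Gamma(8, 11/3)
obs 3: x=4 → posterior Gamma(12, 14/3)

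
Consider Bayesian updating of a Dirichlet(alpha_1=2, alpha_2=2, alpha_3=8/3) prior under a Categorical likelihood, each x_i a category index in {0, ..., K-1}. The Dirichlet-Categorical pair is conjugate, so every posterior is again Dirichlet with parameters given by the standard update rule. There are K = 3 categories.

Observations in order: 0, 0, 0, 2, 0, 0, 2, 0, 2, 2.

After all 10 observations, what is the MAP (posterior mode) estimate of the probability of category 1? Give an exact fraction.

obs 1: x=0 → posterior Dirichlet(3, 2, 8/3)
obs 2: x=0 → posterior Dirichlet(4, 2, 8/3)
obs 3: x=0 → posterior Dirichlet(5, 2, 8/3)
obs 4: x=2 → posterior Dirichlet(5, 2, 11/3)
obs 5: x=0 → posterior Dirichlet(6, 2, 11/3)
obs 6: x=0 → posterior Dirichlet(7, 2, 11/3)
obs 7: x=2 → posterior Dirichlet(7, 2, 14/3)
obs 8: x=0 → posterior Dirichlet(8, 2, 14/3)
obs 9: x=2 → posterior Dirichlet(8, 2, 17/3)
obs 10: x=2 → posterior Dirichlet(8, 2, 20/3)

3/41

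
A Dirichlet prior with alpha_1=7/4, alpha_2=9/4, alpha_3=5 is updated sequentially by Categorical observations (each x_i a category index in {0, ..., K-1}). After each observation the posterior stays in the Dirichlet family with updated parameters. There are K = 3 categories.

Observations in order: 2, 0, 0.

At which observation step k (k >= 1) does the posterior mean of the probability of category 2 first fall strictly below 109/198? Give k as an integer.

k = 2

obs 1: x=2 → posterior Dirichlet(7/4, 9/4, 6)
obs 2: x=0 → posterior Dirichlet(11/4, 9/4, 6)
obs 3: x=0 → posterior Dirichlet(15/4, 9/4, 6)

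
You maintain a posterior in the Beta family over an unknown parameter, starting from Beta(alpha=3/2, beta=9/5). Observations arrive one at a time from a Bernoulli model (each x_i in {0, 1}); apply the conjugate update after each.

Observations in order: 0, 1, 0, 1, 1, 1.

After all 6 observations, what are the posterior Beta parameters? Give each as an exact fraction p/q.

obs 1: x=0 → posterior Beta(3/2, 14/5)
obs 2: x=1 → posterior Beta(5/2, 14/5)
obs 3: x=0 → posterior Beta(5/2, 19/5)
obs 4: x=1 → posterior Beta(7/2, 19/5)
obs 5: x=1 → posterior Beta(9/2, 19/5)
obs 6: x=1 → posterior Beta(11/2, 19/5)

alpha=11/2, beta=19/5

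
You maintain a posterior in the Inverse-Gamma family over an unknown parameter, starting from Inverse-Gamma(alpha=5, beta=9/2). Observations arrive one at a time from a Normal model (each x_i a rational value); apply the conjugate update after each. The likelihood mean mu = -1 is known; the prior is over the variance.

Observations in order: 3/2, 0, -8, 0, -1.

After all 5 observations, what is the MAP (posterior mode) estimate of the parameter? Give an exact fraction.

265/68

obs 1: x=3/2 → posterior Inverse-Gamma(11/2, 61/8)
obs 2: x=0 → posterior Inverse-Gamma(6, 65/8)
obs 3: x=-8 → posterior Inverse-Gamma(13/2, 261/8)
obs 4: x=0 → posterior Inverse-Gamma(7, 265/8)
obs 5: x=-1 → posterior Inverse-Gamma(15/2, 265/8)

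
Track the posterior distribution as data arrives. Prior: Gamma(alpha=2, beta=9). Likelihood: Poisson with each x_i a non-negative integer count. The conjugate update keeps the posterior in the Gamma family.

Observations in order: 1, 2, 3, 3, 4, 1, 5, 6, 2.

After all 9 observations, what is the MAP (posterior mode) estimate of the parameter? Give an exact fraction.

14/9

obs 1: x=1 → posterior Gamma(3, 10)
obs 2: x=2 → posterior Gamma(5, 11)
obs 3: x=3 → posterior Gamma(8, 12)
obs 4: x=3 → posterior Gamma(11, 13)
obs 5: x=4 → posterior Gamma(15, 14)
obs 6: x=1 → posterior Gamma(16, 15)
obs 7: x=5 → posterior Gamma(21, 16)
obs 8: x=6 → posterior Gamma(27, 17)
obs 9: x=2 → posterior Gamma(29, 18)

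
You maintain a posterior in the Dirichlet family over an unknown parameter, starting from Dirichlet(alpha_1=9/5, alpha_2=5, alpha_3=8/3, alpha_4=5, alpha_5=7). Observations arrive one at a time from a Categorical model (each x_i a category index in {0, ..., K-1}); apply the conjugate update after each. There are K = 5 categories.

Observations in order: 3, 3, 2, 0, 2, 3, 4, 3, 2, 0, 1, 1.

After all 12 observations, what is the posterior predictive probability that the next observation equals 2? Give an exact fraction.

obs 1: x=3 → posterior Dirichlet(9/5, 5, 8/3, 6, 7)
obs 2: x=3 → posterior Dirichlet(9/5, 5, 8/3, 7, 7)
obs 3: x=2 → posterior Dirichlet(9/5, 5, 11/3, 7, 7)
obs 4: x=0 → posterior Dirichlet(14/5, 5, 11/3, 7, 7)
obs 5: x=2 → posterior Dirichlet(14/5, 5, 14/3, 7, 7)
obs 6: x=3 → posterior Dirichlet(14/5, 5, 14/3, 8, 7)
obs 7: x=4 → posterior Dirichlet(14/5, 5, 14/3, 8, 8)
obs 8: x=3 → posterior Dirichlet(14/5, 5, 14/3, 9, 8)
obs 9: x=2 → posterior Dirichlet(14/5, 5, 17/3, 9, 8)
obs 10: x=0 → posterior Dirichlet(19/5, 5, 17/3, 9, 8)
obs 11: x=1 → posterior Dirichlet(19/5, 6, 17/3, 9, 8)
obs 12: x=1 → posterior Dirichlet(19/5, 7, 17/3, 9, 8)

85/502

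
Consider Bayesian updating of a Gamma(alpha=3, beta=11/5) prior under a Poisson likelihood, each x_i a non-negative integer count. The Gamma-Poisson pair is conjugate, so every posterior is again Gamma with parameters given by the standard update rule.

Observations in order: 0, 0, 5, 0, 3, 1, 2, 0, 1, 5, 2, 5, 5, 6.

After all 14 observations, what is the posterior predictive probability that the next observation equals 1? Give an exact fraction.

obs 1: x=0 → posterior Gamma(3, 16/5)
obs 2: x=0 → posterior Gamma(3, 21/5)
obs 3: x=5 → posterior Gamma(8, 26/5)
obs 4: x=0 → posterior Gamma(8, 31/5)
obs 5: x=3 → posterior Gamma(11, 36/5)
obs 6: x=1 → posterior Gamma(12, 41/5)
obs 7: x=2 → posterior Gamma(14, 46/5)
obs 8: x=0 → posterior Gamma(14, 51/5)
obs 9: x=1 → posterior Gamma(15, 56/5)
obs 10: x=5 → posterior Gamma(20, 61/5)
obs 11: x=2 → posterior Gamma(22, 66/5)
obs 12: x=5 → posterior Gamma(27, 71/5)
obs 13: x=5 → posterior Gamma(32, 76/5)
obs 14: x=6 → posterior Gamma(38, 81/5)

316340154705033561850619168996200630779434500833213142611982666532994752895/1394471372168304453218405300846642481945845660827728253726637410753296990208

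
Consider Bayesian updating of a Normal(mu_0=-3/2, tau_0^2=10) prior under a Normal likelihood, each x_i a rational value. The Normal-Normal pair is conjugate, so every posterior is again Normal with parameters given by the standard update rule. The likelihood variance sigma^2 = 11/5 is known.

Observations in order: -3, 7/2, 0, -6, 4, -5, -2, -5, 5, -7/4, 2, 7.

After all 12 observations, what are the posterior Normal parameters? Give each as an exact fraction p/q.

mu_0=-79/611, tau_0^2=110/611

obs 1: x=-3 → posterior Normal(-333/122, 110/61)
obs 2: x=7/2 → posterior Normal(17/222, 110/111)
obs 3: x=0 → posterior Normal(17/322, 110/161)
obs 4: x=-6 → posterior Normal(-583/422, 110/211)
obs 5: x=4 → posterior Normal(-61/174, 110/261)
obs 6: x=-5 → posterior Normal(-683/622, 110/311)
obs 7: x=-2 → posterior Normal(-883/722, 110/361)
obs 8: x=-5 → posterior Normal(-461/274, 110/411)
obs 9: x=5 → posterior Normal(-883/922, 110/461)
obs 10: x=-7/4 → posterior Normal(-529/511, 110/511)
obs 11: x=2 → posterior Normal(-13/17, 10/51)
obs 12: x=7 → posterior Normal(-79/611, 110/611)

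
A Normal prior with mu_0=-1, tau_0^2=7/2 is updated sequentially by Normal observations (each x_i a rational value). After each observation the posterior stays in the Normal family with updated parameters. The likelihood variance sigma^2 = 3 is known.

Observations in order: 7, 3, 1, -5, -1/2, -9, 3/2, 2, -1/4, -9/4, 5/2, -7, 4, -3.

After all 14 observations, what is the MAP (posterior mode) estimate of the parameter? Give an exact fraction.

-6/13

obs 1: x=7 → posterior Normal(43/13, 21/13)
obs 2: x=3 → posterior Normal(16/5, 21/20)
obs 3: x=1 → posterior Normal(71/27, 7/9)
obs 4: x=-5 → posterior Normal(18/17, 21/34)
obs 5: x=-1/2 → posterior Normal(65/82, 21/41)
obs 6: x=-9 → posterior Normal(-61/96, 7/16)
obs 7: x=3/2 → posterior Normal(-4/11, 21/55)
obs 8: x=2 → posterior Normal(-3/31, 21/62)
obs 9: x=-1/4 → posterior Normal(-31/276, 7/23)
obs 10: x=-9/4 → posterior Normal(-47/152, 21/76)
obs 11: x=5/2 → posterior Normal(-6/83, 21/83)
obs 12: x=-7 → posterior Normal(-11/18, 7/30)
obs 13: x=4 → posterior Normal(-27/97, 21/97)
obs 14: x=-3 → posterior Normal(-6/13, 21/104)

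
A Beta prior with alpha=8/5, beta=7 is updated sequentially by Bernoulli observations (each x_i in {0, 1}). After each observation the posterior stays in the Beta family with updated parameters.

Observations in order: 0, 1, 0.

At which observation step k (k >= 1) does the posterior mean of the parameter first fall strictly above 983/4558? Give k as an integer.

k = 2

obs 1: x=0 → posterior Beta(8/5, 8)
obs 2: x=1 → posterior Beta(13/5, 8)
obs 3: x=0 → posterior Beta(13/5, 9)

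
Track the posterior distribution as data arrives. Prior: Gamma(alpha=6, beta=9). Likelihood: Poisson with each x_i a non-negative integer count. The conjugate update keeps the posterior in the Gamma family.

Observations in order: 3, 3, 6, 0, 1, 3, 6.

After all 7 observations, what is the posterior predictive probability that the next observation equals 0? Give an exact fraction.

obs 1: x=3 → posterior Gamma(9, 10)
obs 2: x=3 → posterior Gamma(12, 11)
obs 3: x=6 → posterior Gamma(18, 12)
obs 4: x=0 → posterior Gamma(18, 13)
obs 5: x=1 → posterior Gamma(19, 14)
obs 6: x=3 → posterior Gamma(22, 15)
obs 7: x=6 → posterior Gamma(28, 16)

5192296858534827628530496329220096/28351092476867700887730107366063041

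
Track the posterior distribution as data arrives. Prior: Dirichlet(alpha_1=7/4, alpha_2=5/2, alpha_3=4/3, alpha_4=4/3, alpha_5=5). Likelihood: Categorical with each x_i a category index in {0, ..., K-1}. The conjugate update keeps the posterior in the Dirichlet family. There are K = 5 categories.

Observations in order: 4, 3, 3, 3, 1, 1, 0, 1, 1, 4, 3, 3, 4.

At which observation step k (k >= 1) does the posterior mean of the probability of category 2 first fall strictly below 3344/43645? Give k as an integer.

obs 1: x=4 → posterior Dirichlet(7/4, 5/2, 4/3, 4/3, 6)
obs 2: x=3 → posterior Dirichlet(7/4, 5/2, 4/3, 7/3, 6)
obs 3: x=3 → posterior Dirichlet(7/4, 5/2, 4/3, 10/3, 6)
obs 4: x=3 → posterior Dirichlet(7/4, 5/2, 4/3, 13/3, 6)
obs 5: x=1 → posterior Dirichlet(7/4, 7/2, 4/3, 13/3, 6)
obs 6: x=1 → posterior Dirichlet(7/4, 9/2, 4/3, 13/3, 6)
obs 7: x=0 → posterior Dirichlet(11/4, 9/2, 4/3, 13/3, 6)
obs 8: x=1 → posterior Dirichlet(11/4, 11/2, 4/3, 13/3, 6)
obs 9: x=1 → posterior Dirichlet(11/4, 13/2, 4/3, 13/3, 6)
obs 10: x=4 → posterior Dirichlet(11/4, 13/2, 4/3, 13/3, 7)
obs 11: x=3 → posterior Dirichlet(11/4, 13/2, 4/3, 16/3, 7)
obs 12: x=3 → posterior Dirichlet(11/4, 13/2, 4/3, 19/3, 7)
obs 13: x=4 → posterior Dirichlet(11/4, 13/2, 4/3, 19/3, 8)

k = 6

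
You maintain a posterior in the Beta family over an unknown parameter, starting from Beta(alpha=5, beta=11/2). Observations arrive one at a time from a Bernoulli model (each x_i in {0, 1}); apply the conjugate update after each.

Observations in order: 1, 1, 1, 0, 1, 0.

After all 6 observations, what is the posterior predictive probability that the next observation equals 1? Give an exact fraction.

6/11

obs 1: x=1 → posterior Beta(6, 11/2)
obs 2: x=1 → posterior Beta(7, 11/2)
obs 3: x=1 → posterior Beta(8, 11/2)
obs 4: x=0 → posterior Beta(8, 13/2)
obs 5: x=1 → posterior Beta(9, 13/2)
obs 6: x=0 → posterior Beta(9, 15/2)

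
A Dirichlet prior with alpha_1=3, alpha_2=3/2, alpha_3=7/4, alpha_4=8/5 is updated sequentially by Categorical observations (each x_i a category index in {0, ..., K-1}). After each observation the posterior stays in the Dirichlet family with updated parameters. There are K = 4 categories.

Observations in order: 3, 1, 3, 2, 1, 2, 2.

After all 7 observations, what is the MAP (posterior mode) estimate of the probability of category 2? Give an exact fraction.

obs 1: x=3 → posterior Dirichlet(3, 3/2, 7/4, 13/5)
obs 2: x=1 → posterior Dirichlet(3, 5/2, 7/4, 13/5)
obs 3: x=3 → posterior Dirichlet(3, 5/2, 7/4, 18/5)
obs 4: x=2 → posterior Dirichlet(3, 5/2, 11/4, 18/5)
obs 5: x=1 → posterior Dirichlet(3, 7/2, 11/4, 18/5)
obs 6: x=2 → posterior Dirichlet(3, 7/2, 15/4, 18/5)
obs 7: x=2 → posterior Dirichlet(3, 7/2, 19/4, 18/5)

75/217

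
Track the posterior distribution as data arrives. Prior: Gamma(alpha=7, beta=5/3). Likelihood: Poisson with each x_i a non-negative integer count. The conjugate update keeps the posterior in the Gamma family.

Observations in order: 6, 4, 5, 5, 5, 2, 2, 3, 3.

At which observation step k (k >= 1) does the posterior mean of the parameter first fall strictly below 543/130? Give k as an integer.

k = 7

obs 1: x=6 → posterior Gamma(13, 8/3)
obs 2: x=4 → posterior Gamma(17, 11/3)
obs 3: x=5 → posterior Gamma(22, 14/3)
obs 4: x=5 → posterior Gamma(27, 17/3)
obs 5: x=5 → posterior Gamma(32, 20/3)
obs 6: x=2 → posterior Gamma(34, 23/3)
obs 7: x=2 → posterior Gamma(36, 26/3)
obs 8: x=3 → posterior Gamma(39, 29/3)
obs 9: x=3 → posterior Gamma(42, 32/3)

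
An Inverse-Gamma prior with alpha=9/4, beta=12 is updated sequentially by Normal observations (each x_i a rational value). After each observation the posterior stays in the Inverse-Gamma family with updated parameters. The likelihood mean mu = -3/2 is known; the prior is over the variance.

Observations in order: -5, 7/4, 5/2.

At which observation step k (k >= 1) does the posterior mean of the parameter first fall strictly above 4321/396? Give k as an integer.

k = 3

obs 1: x=-5 → posterior Inverse-Gamma(11/4, 145/8)
obs 2: x=7/4 → posterior Inverse-Gamma(13/4, 749/32)
obs 3: x=5/2 → posterior Inverse-Gamma(15/4, 1005/32)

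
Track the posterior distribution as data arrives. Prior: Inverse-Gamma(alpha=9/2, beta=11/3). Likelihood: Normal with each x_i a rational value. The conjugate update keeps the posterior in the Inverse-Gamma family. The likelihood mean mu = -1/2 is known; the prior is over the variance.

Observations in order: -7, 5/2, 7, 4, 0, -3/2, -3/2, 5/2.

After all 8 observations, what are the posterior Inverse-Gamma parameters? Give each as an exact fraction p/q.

alpha=17/2, beta=439/6

obs 1: x=-7 → posterior Inverse-Gamma(5, 595/24)
obs 2: x=5/2 → posterior Inverse-Gamma(11/2, 703/24)
obs 3: x=7 → posterior Inverse-Gamma(6, 689/12)
obs 4: x=4 → posterior Inverse-Gamma(13/2, 1621/24)
obs 5: x=0 → posterior Inverse-Gamma(7, 203/3)
obs 6: x=-3/2 → posterior Inverse-Gamma(15/2, 409/6)
obs 7: x=-3/2 → posterior Inverse-Gamma(8, 206/3)
obs 8: x=5/2 → posterior Inverse-Gamma(17/2, 439/6)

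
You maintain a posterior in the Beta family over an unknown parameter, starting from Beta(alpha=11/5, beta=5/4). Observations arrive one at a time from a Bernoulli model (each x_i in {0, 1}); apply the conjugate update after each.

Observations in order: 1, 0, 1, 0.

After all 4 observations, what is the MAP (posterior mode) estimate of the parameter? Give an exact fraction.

64/109

obs 1: x=1 → posterior Beta(16/5, 5/4)
obs 2: x=0 → posterior Beta(16/5, 9/4)
obs 3: x=1 → posterior Beta(21/5, 9/4)
obs 4: x=0 → posterior Beta(21/5, 13/4)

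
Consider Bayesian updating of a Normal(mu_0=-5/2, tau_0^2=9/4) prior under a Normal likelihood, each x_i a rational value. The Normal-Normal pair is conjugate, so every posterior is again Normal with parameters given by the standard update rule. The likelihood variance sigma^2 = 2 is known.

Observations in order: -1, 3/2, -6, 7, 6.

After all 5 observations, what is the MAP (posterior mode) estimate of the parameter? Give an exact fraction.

95/106

obs 1: x=-1 → posterior Normal(-29/17, 18/17)
obs 2: x=3/2 → posterior Normal(-31/52, 9/13)
obs 3: x=-6 → posterior Normal(-139/70, 18/35)
obs 4: x=7 → posterior Normal(-13/88, 9/22)
obs 5: x=6 → posterior Normal(95/106, 18/53)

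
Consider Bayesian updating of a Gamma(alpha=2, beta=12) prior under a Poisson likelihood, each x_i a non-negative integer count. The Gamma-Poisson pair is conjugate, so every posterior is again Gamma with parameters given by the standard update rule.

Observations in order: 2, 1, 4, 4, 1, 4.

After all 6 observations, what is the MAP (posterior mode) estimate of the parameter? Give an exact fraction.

17/18

obs 1: x=2 → posterior Gamma(4, 13)
obs 2: x=1 → posterior Gamma(5, 14)
obs 3: x=4 → posterior Gamma(9, 15)
obs 4: x=4 → posterior Gamma(13, 16)
obs 5: x=1 → posterior Gamma(14, 17)
obs 6: x=4 → posterior Gamma(18, 18)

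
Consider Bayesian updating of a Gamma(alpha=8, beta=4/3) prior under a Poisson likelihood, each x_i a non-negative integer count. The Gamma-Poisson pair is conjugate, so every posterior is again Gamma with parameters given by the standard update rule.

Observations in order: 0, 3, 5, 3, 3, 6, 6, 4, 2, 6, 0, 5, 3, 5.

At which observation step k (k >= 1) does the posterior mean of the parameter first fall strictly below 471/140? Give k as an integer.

k = 2

obs 1: x=0 → posterior Gamma(8, 7/3)
obs 2: x=3 → posterior Gamma(11, 10/3)
obs 3: x=5 → posterior Gamma(16, 13/3)
obs 4: x=3 → posterior Gamma(19, 16/3)
obs 5: x=3 → posterior Gamma(22, 19/3)
obs 6: x=6 → posterior Gamma(28, 22/3)
obs 7: x=6 → posterior Gamma(34, 25/3)
obs 8: x=4 → posterior Gamma(38, 28/3)
obs 9: x=2 → posterior Gamma(40, 31/3)
obs 10: x=6 → posterior Gamma(46, 34/3)
obs 11: x=0 → posterior Gamma(46, 37/3)
obs 12: x=5 → posterior Gamma(51, 40/3)
obs 13: x=3 → posterior Gamma(54, 43/3)
obs 14: x=5 → posterior Gamma(59, 46/3)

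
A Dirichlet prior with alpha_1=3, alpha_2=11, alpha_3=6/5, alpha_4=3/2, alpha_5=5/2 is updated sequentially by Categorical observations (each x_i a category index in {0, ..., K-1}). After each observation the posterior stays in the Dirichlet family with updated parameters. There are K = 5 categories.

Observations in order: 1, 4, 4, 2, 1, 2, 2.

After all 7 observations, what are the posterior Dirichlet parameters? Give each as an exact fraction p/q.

obs 1: x=1 → posterior Dirichlet(3, 12, 6/5, 3/2, 5/2)
obs 2: x=4 → posterior Dirichlet(3, 12, 6/5, 3/2, 7/2)
obs 3: x=4 → posterior Dirichlet(3, 12, 6/5, 3/2, 9/2)
obs 4: x=2 → posterior Dirichlet(3, 12, 11/5, 3/2, 9/2)
obs 5: x=1 → posterior Dirichlet(3, 13, 11/5, 3/2, 9/2)
obs 6: x=2 → posterior Dirichlet(3, 13, 16/5, 3/2, 9/2)
obs 7: x=2 → posterior Dirichlet(3, 13, 21/5, 3/2, 9/2)

alpha_1=3, alpha_2=13, alpha_3=21/5, alpha_4=3/2, alpha_5=9/2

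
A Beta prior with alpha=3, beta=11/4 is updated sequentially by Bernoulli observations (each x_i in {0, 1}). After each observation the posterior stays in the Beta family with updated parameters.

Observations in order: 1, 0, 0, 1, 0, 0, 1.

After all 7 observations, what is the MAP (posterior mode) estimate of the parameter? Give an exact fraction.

20/43

obs 1: x=1 → posterior Beta(4, 11/4)
obs 2: x=0 → posterior Beta(4, 15/4)
obs 3: x=0 → posterior Beta(4, 19/4)
obs 4: x=1 → posterior Beta(5, 19/4)
obs 5: x=0 → posterior Beta(5, 23/4)
obs 6: x=0 → posterior Beta(5, 27/4)
obs 7: x=1 → posterior Beta(6, 27/4)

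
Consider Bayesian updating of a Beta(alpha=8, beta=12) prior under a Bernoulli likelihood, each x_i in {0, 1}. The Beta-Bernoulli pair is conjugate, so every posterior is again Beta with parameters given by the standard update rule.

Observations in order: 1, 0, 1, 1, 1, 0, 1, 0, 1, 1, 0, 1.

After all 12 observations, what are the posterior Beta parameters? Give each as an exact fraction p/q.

obs 1: x=1 → posterior Beta(9, 12)
obs 2: x=0 → posterior Beta(9, 13)
obs 3: x=1 → posterior Beta(10, 13)
obs 4: x=1 → posterior Beta(11, 13)
obs 5: x=1 → posterior Beta(12, 13)
obs 6: x=0 → posterior Beta(12, 14)
obs 7: x=1 → posterior Beta(13, 14)
obs 8: x=0 → posterior Beta(13, 15)
obs 9: x=1 → posterior Beta(14, 15)
obs 10: x=1 → posterior Beta(15, 15)
obs 11: x=0 → posterior Beta(15, 16)
obs 12: x=1 → posterior Beta(16, 16)

alpha=16, beta=16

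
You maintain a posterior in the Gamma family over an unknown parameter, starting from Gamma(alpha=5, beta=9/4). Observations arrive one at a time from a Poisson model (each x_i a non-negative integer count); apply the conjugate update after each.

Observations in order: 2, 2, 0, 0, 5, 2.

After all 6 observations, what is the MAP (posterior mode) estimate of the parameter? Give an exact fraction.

obs 1: x=2 → posterior Gamma(7, 13/4)
obs 2: x=2 → posterior Gamma(9, 17/4)
obs 3: x=0 → posterior Gamma(9, 21/4)
obs 4: x=0 → posterior Gamma(9, 25/4)
obs 5: x=5 → posterior Gamma(14, 29/4)
obs 6: x=2 → posterior Gamma(16, 33/4)

20/11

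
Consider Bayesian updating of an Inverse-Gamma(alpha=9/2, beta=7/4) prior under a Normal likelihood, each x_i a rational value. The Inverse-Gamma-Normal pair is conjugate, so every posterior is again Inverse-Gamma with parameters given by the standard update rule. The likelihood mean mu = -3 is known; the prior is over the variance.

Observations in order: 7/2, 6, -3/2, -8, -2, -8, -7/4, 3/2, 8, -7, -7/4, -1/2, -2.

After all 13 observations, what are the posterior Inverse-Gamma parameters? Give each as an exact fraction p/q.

obs 1: x=7/2 → posterior Inverse-Gamma(5, 183/8)
obs 2: x=6 → posterior Inverse-Gamma(11/2, 507/8)
obs 3: x=-3/2 → posterior Inverse-Gamma(6, 129/2)
obs 4: x=-8 → posterior Inverse-Gamma(13/2, 77)
obs 5: x=-2 → posterior Inverse-Gamma(7, 155/2)
obs 6: x=-8 → posterior Inverse-Gamma(15/2, 90)
obs 7: x=-7/4 → posterior Inverse-Gamma(8, 2905/32)
obs 8: x=3/2 → posterior Inverse-Gamma(17/2, 3229/32)
obs 9: x=8 → posterior Inverse-Gamma(9, 5165/32)
obs 10: x=-7 → posterior Inverse-Gamma(19/2, 5421/32)
obs 11: x=-7/4 → posterior Inverse-Gamma(10, 2723/16)
obs 12: x=-1/2 → posterior Inverse-Gamma(21/2, 2773/16)
obs 13: x=-2 → posterior Inverse-Gamma(11, 2781/16)

alpha=11, beta=2781/16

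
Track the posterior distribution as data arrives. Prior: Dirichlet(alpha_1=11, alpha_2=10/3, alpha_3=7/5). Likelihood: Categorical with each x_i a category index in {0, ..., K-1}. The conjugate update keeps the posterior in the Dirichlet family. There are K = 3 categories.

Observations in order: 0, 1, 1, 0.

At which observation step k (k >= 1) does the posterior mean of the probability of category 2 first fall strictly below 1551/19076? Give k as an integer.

k = 2

obs 1: x=0 → posterior Dirichlet(12, 10/3, 7/5)
obs 2: x=1 → posterior Dirichlet(12, 13/3, 7/5)
obs 3: x=1 → posterior Dirichlet(12, 16/3, 7/5)
obs 4: x=0 → posterior Dirichlet(13, 16/3, 7/5)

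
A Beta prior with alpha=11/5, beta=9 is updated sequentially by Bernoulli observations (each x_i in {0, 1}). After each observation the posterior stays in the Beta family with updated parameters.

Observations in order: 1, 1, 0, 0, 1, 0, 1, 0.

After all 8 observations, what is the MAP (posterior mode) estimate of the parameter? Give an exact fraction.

obs 1: x=1 → posterior Beta(16/5, 9)
obs 2: x=1 → posterior Beta(21/5, 9)
obs 3: x=0 → posterior Beta(21/5, 10)
obs 4: x=0 → posterior Beta(21/5, 11)
obs 5: x=1 → posterior Beta(26/5, 11)
obs 6: x=0 → posterior Beta(26/5, 12)
obs 7: x=1 → posterior Beta(31/5, 12)
obs 8: x=0 → posterior Beta(31/5, 13)

13/43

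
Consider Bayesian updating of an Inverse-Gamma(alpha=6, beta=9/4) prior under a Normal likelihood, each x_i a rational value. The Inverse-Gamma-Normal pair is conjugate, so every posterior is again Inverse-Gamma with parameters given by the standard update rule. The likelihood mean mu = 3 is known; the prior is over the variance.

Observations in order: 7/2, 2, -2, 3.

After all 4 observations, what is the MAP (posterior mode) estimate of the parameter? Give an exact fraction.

obs 1: x=7/2 → posterior Inverse-Gamma(13/2, 19/8)
obs 2: x=2 → posterior Inverse-Gamma(7, 23/8)
obs 3: x=-2 → posterior Inverse-Gamma(15/2, 123/8)
obs 4: x=3 → posterior Inverse-Gamma(8, 123/8)

41/24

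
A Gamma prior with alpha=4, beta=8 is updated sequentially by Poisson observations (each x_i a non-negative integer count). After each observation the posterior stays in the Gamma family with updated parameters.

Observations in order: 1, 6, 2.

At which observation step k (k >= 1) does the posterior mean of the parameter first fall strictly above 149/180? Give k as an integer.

k = 2

obs 1: x=1 → posterior Gamma(5, 9)
obs 2: x=6 → posterior Gamma(11, 10)
obs 3: x=2 → posterior Gamma(13, 11)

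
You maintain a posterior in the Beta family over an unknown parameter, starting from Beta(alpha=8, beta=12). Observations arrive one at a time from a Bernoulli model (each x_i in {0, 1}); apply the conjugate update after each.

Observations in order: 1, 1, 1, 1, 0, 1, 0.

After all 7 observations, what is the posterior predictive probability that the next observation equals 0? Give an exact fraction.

obs 1: x=1 → posterior Beta(9, 12)
obs 2: x=1 → posterior Beta(10, 12)
obs 3: x=1 → posterior Beta(11, 12)
obs 4: x=1 → posterior Beta(12, 12)
obs 5: x=0 → posterior Beta(12, 13)
obs 6: x=1 → posterior Beta(13, 13)
obs 7: x=0 → posterior Beta(13, 14)

14/27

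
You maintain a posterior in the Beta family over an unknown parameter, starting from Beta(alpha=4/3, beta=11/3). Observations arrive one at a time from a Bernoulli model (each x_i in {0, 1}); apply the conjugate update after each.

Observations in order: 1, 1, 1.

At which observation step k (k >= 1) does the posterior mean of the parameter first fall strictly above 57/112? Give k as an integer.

obs 1: x=1 → posterior Beta(7/3, 11/3)
obs 2: x=1 → posterior Beta(10/3, 11/3)
obs 3: x=1 → posterior Beta(13/3, 11/3)

k = 3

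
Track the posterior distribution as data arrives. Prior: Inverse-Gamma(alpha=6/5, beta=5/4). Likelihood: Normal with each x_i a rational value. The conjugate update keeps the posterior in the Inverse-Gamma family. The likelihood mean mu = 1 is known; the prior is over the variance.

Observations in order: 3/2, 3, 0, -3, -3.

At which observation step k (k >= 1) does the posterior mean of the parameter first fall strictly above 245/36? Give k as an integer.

obs 1: x=3/2 → posterior Inverse-Gamma(17/10, 11/8)
obs 2: x=3 → posterior Inverse-Gamma(11/5, 27/8)
obs 3: x=0 → posterior Inverse-Gamma(27/10, 31/8)
obs 4: x=-3 → posterior Inverse-Gamma(16/5, 95/8)
obs 5: x=-3 → posterior Inverse-Gamma(37/10, 159/8)

k = 5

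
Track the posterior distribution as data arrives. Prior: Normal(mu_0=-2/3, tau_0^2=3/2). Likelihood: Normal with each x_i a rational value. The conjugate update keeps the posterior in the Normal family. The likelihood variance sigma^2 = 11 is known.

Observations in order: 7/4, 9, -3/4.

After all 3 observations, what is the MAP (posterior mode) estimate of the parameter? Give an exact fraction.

46/93

obs 1: x=7/4 → posterior Normal(-113/300, 33/25)
obs 2: x=9 → posterior Normal(211/336, 33/28)
obs 3: x=-3/4 → posterior Normal(46/93, 33/31)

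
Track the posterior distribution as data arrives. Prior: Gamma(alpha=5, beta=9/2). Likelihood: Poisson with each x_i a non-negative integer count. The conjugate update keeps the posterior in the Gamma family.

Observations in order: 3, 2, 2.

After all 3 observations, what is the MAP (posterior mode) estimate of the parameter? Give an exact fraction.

22/15

obs 1: x=3 → posterior Gamma(8, 11/2)
obs 2: x=2 → posterior Gamma(10, 13/2)
obs 3: x=2 → posterior Gamma(12, 15/2)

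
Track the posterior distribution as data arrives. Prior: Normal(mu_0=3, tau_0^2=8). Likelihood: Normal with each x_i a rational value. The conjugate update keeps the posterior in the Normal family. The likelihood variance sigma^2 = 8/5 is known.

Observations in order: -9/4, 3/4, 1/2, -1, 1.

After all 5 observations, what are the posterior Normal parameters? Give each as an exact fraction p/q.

mu_0=-1/13, tau_0^2=4/13

obs 1: x=-9/4 → posterior Normal(-11/8, 4/3)
obs 2: x=3/4 → posterior Normal(-9/22, 8/11)
obs 3: x=1/2 → posterior Normal(-1/8, 1/2)
obs 4: x=-1 → posterior Normal(-1/3, 8/21)
obs 5: x=1 → posterior Normal(-1/13, 4/13)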